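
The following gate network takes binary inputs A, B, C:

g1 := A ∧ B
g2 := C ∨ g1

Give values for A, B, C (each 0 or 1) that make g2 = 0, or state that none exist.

g2 = C ∨ g1 must be 0, so both C = 0 and g1 = 0.
g1 = A ∧ B must be 0, so at least one of A, B is 0.
Check with A=0, B=1, C=0:
g1 = A ∧ B = 0 ∧ 1 = 0
g2 = C ∨ g1 = 0 ∨ 0 = 0
So g2 = 0 as required.

A=0, B=1, C=0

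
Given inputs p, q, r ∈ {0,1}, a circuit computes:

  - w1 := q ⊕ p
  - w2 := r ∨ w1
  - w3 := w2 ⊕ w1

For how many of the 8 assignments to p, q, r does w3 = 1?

2

w3 = w2 ⊕ w1 must be 1, so w2 and w1 differ.
Satisfying assignments:
  p=0, q=0, r=1
  p=1, q=1, r=1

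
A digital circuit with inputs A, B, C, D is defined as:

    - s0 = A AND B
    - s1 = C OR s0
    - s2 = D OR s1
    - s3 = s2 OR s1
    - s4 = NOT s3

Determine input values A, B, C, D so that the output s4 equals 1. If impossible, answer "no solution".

A=1, B=0, C=0, D=0

Check with A=1, B=0, C=0, D=0:
s0 = A AND B = 1 AND 0 = 0
s1 = C OR s0 = 0 OR 0 = 0
s2 = D OR s1 = 0 OR 0 = 0
s3 = s2 OR s1 = 0 OR 0 = 0
s4 = NOT s3 = NOT 0 = 1
So s4 = 1 as required.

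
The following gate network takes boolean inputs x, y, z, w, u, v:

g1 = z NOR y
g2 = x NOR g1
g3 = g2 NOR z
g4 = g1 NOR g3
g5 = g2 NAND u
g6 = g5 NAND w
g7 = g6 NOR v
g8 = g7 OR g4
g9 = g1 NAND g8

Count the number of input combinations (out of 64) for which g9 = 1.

60

g9 = g1 NAND g8 must be 1, so at least one of g1, g8 is 0.
Enumerating the 64 input combinations, 60 give g9 = 1 and 4 give g9 = 0.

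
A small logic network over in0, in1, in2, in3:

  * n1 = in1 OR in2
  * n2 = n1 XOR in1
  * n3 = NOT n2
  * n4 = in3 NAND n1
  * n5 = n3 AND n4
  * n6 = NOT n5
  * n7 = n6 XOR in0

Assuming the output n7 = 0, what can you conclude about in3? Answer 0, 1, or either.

Both values of in3 occur among assignments with n7 = 0:
  in3=0: in0=0, in1=0, in2=0, in3=0
  in3=1: in0=0, in1=0, in2=0, in3=1

either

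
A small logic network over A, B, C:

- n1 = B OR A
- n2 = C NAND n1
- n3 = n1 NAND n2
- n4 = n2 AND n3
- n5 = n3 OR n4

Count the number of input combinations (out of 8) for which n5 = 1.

5

n5 = n3 OR n4 must be 1, so at least one of n3, n4 is 1.
Enumerating the 8 input combinations, 5 give n5 = 1 and 3 give n5 = 0.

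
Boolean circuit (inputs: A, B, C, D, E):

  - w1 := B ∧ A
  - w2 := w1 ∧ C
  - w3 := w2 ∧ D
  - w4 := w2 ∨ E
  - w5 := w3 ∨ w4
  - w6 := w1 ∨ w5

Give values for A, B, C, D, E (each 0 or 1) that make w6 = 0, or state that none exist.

A=1, B=0, C=0, D=0, E=0

Check with A=1, B=0, C=0, D=0, E=0:
w1 = B ∧ A = 0 ∧ 1 = 0
w2 = w1 ∧ C = 0 ∧ 0 = 0
w3 = w2 ∧ D = 0 ∧ 0 = 0
w4 = w2 ∨ E = 0 ∨ 0 = 0
w5 = w3 ∨ w4 = 0 ∨ 0 = 0
w6 = w1 ∨ w5 = 0 ∨ 0 = 0
So w6 = 0 as required.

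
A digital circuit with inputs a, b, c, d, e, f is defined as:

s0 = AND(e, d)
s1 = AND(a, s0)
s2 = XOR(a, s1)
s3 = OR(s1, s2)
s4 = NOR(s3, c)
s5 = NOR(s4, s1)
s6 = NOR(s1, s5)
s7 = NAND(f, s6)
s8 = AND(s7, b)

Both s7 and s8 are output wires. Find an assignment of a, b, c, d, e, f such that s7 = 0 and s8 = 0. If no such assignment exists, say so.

Check with a=0, b=1, c=0, d=0, e=0, f=1:
s0 = AND(e, d) = AND(0, 0) = 0
s1 = AND(a, s0) = AND(0, 0) = 0
s2 = XOR(a, s1) = XOR(0, 0) = 0
s3 = OR(s1, s2) = OR(0, 0) = 0
s4 = NOR(s3, c) = NOR(0, 0) = 1
s5 = NOR(s4, s1) = NOR(1, 0) = 0
s6 = NOR(s1, s5) = NOR(0, 0) = 1
s7 = NAND(f, s6) = NAND(1, 1) = 0
s8 = AND(s7, b) = AND(0, 1) = 0
So s7 = 0 and s8 = 0.

a=0, b=1, c=0, d=0, e=0, f=1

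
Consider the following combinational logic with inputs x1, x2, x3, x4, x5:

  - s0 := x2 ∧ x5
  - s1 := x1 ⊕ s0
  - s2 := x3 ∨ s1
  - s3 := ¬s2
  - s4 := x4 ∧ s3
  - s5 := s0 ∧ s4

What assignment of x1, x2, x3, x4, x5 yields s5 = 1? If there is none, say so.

x1=1 x2=1 x3=0 x4=1 x5=1

s5 = s0 ∧ s4 must be 1, so both s0 = 1 and s4 = 1.
s0 = x2 ∧ x5 must be 1, so both x2 = 1 and x5 = 1.
Check with x1=1 x2=1 x3=0 x4=1 x5=1:
s0 = x2 ∧ x5 = 1 ∧ 1 = 1
s1 = x1 ⊕ s0 = 1 ⊕ 1 = 0
s2 = x3 ∨ s1 = 0 ∨ 0 = 0
s3 = ¬s2 = ¬0 = 1
s4 = x4 ∧ s3 = 1 ∧ 1 = 1
s5 = s0 ∧ s4 = 1 ∧ 1 = 1
So s5 = 1 as required.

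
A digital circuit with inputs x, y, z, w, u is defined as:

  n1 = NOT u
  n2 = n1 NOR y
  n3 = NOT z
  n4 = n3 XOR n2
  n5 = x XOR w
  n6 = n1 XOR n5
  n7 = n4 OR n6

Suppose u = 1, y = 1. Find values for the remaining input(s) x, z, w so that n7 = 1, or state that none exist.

Check with u = 1, y = 1 and x=0, z=1, w=1:
n1 = NOT u = NOT 1 = 0
n2 = n1 NOR y = 0 NOR 1 = 0
n3 = NOT z = NOT 1 = 0
n4 = n3 XOR n2 = 0 XOR 0 = 0
n5 = x XOR w = 0 XOR 1 = 1
n6 = n1 XOR n5 = 0 XOR 1 = 1
n7 = n4 OR n6 = 0 OR 1 = 1
So n7 = 1.

x=0, z=1, w=1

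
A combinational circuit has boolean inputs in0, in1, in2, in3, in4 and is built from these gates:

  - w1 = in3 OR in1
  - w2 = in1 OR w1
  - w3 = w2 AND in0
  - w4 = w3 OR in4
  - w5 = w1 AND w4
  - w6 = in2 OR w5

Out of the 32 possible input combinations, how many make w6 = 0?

w6 = in2 OR w5 must be 0, so both in2 = 0 and w5 = 0.
w5 = w1 AND w4 must be 0, so at least one of w1, w4 is 0.
Enumerating the 32 input combinations, 7 give w6 = 0 and 25 give w6 = 1.

7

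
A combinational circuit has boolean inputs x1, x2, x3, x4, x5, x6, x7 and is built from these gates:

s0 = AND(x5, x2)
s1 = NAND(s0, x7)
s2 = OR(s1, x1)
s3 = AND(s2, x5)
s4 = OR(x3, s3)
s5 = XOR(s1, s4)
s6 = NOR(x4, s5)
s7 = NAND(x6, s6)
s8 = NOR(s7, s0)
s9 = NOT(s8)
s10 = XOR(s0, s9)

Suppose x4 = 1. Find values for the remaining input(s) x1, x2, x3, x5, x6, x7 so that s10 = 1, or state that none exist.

x1=1, x2=1, x3=0, x5=0, x6=0, x7=1

s10 = XOR(s0, s9) must be 1, so s0 and s9 differ.
Check with x4 = 1 and x1=1, x2=1, x3=0, x5=0, x6=0, x7=1:
s0 = AND(x5, x2) = AND(0, 1) = 0
s1 = NAND(s0, x7) = NAND(0, 1) = 1
s2 = OR(s1, x1) = OR(1, 1) = 1
s3 = AND(s2, x5) = AND(1, 0) = 0
s4 = OR(x3, s3) = OR(0, 0) = 0
s5 = XOR(s1, s4) = XOR(1, 0) = 1
s6 = NOR(x4, s5) = NOR(1, 1) = 0
s7 = NAND(x6, s6) = NAND(0, 0) = 1
s8 = NOR(s7, s0) = NOR(1, 0) = 0
s9 = NOT(s8) = NOT 0 = 1
s10 = XOR(s0, s9) = XOR(0, 1) = 1
So s10 = 1.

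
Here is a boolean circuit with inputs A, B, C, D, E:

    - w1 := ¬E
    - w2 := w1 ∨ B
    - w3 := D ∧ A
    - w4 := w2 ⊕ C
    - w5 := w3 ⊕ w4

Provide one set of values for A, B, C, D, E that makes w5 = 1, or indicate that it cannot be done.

Check with A=0 B=0 C=1 D=1 E=1:
w1 = ¬E = ¬1 = 0
w2 = w1 ∨ B = 0 ∨ 0 = 0
w3 = D ∧ A = 1 ∧ 0 = 0
w4 = w2 ⊕ C = 0 ⊕ 1 = 1
w5 = w3 ⊕ w4 = 0 ⊕ 1 = 1
So w5 = 1 as required.

A=0 B=0 C=1 D=1 E=1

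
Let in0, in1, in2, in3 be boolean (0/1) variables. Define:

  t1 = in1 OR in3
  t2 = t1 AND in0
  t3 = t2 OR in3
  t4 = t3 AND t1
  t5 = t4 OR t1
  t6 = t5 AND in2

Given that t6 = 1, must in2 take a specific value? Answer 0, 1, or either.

t6 = t5 AND in2 must be 1, so both t5 = 1 and in2 = 1.
Every assignment with t6 = 1 has in2 = 1; there are 6 such assignment(s).

1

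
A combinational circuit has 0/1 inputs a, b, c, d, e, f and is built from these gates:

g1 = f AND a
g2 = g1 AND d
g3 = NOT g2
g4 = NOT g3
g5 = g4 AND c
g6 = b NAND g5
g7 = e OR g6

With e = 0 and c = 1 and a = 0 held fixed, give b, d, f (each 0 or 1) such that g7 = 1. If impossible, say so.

g7 = e OR g6 must be 1, so at least one of e, g6 is 1.
Check with e = 0 and c = 1 and a = 0 and b=1, d=1, f=0:
g1 = f AND a = 0 AND 0 = 0
g2 = g1 AND d = 0 AND 1 = 0
g3 = NOT g2 = NOT 0 = 1
g4 = NOT g3 = NOT 1 = 0
g5 = g4 AND c = 0 AND 1 = 0
g6 = b NAND g5 = 1 NAND 0 = 1
g7 = e OR g6 = 0 OR 1 = 1
So g7 = 1.

b=1 d=1 f=0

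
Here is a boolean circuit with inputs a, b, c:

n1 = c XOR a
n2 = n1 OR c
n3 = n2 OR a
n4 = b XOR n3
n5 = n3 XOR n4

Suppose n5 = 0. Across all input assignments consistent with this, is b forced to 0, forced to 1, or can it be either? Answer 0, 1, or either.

0

n5 = n3 XOR n4 must be 0, so n3 and n4 are equal.
Every assignment with n5 = 0 has b = 0; there are 4 such assignment(s).
  a=0, b=0, c=0
  a=0, b=0, c=1
  a=1, b=0, c=0
  a=1, b=0, c=1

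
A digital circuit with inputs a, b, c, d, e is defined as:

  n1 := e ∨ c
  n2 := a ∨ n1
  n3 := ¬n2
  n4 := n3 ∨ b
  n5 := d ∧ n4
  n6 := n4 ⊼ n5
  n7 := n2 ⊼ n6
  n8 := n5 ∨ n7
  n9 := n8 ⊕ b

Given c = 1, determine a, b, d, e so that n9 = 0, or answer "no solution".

n9 = n8 ⊕ b must be 0, so n8 and b are equal.
Check with c = 1 and a=1, b=0, d=1, e=1:
n1 = e ∨ c = 1 ∨ 1 = 1
n2 = a ∨ n1 = 1 ∨ 1 = 1
n3 = ¬n2 = ¬1 = 0
n4 = n3 ∨ b = 0 ∨ 0 = 0
n5 = d ∧ n4 = 1 ∧ 0 = 0
n6 = n4 ⊼ n5 = 0 ⊼ 0 = 1
n7 = n2 ⊼ n6 = 1 ⊼ 1 = 0
n8 = n5 ∨ n7 = 0 ∨ 0 = 0
n9 = n8 ⊕ b = 0 ⊕ 0 = 0
So n9 = 0.

a=1 b=0 d=1 e=1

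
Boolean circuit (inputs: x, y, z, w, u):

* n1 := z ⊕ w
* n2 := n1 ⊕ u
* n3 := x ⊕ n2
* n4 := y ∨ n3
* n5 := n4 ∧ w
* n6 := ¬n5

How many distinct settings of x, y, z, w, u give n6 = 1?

20

n6 = ¬n5 must be 1, so n5 = 0.
n5 = n4 ∧ w must be 0, so at least one of n4, w is 0.
Enumerating the 32 input combinations, 20 give n6 = 1 and 12 give n6 = 0.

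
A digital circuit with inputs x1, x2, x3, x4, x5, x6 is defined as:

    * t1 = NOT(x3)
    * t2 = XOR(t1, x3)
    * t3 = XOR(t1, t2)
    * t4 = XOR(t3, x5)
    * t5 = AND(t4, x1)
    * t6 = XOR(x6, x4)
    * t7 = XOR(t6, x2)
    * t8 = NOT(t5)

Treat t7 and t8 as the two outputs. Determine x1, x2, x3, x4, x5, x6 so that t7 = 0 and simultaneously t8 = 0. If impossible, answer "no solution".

Check with x1=1 x2=0 x3=1 x4=1 x5=0 x6=1:
t1 = NOT(x3) = NOT 1 = 0
t2 = XOR(t1, x3) = XOR(0, 1) = 1
t3 = XOR(t1, t2) = XOR(0, 1) = 1
t4 = XOR(t3, x5) = XOR(1, 0) = 1
t5 = AND(t4, x1) = AND(1, 1) = 1
t6 = XOR(x6, x4) = XOR(1, 1) = 0
t7 = XOR(t6, x2) = XOR(0, 0) = 0
t8 = NOT(t5) = NOT 1 = 0
So t7 = 0 and t8 = 0.

x1=1 x2=0 x3=1 x4=1 x5=0 x6=1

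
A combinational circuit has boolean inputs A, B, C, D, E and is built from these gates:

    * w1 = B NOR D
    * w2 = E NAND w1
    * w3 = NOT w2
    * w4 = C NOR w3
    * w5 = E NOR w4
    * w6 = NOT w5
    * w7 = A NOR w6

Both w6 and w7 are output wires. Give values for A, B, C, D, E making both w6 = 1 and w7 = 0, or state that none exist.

A=1, B=1, C=0, D=1, E=0

Check with A=1, B=1, C=0, D=1, E=0:
w1 = B NOR D = 1 NOR 1 = 0
w2 = E NAND w1 = 0 NAND 0 = 1
w3 = NOT w2 = NOT 1 = 0
w4 = C NOR w3 = 0 NOR 0 = 1
w5 = E NOR w4 = 0 NOR 1 = 0
w6 = NOT w5 = NOT 0 = 1
w7 = A NOR w6 = 1 NOR 1 = 0
So w6 = 1 and w7 = 0.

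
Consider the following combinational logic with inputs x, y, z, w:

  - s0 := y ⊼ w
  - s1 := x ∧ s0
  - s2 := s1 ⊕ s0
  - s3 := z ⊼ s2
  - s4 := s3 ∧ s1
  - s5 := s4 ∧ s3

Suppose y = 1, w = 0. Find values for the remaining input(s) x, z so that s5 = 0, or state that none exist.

x=0 z=0

s5 = s4 ∧ s3 must be 0, so at least one of s4, s3 is 0.
Check with y = 1, w = 0 and x=0, z=0:
s0 = y ⊼ w = 1 ⊼ 0 = 1
s1 = x ∧ s0 = 0 ∧ 1 = 0
s2 = s1 ⊕ s0 = 0 ⊕ 1 = 1
s3 = z ⊼ s2 = 0 ⊼ 1 = 1
s4 = s3 ∧ s1 = 1 ∧ 0 = 0
s5 = s4 ∧ s3 = 0 ∧ 1 = 0
So s5 = 0.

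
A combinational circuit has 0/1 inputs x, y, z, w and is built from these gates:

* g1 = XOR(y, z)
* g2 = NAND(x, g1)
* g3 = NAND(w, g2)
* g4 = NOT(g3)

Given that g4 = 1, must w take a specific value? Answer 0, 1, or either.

g4 = NOT(g3) must be 1, so g3 = 0.
g3 = NAND(w, g2) must be 0, so both w = 1 and g2 = 1.
g2 = NAND(x, g1) must be 1, so at least one of x, g1 is 0.
Every assignment with g4 = 1 has w = 1; there are 6 such assignment(s).

1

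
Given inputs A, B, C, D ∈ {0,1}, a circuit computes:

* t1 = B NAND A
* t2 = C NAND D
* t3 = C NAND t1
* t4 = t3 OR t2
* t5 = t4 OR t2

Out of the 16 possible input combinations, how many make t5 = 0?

t5 = t4 OR t2 must be 0, so both t4 = 0 and t2 = 0.
Satisfying assignments:
  A=0, B=0, C=1, D=1
  A=0, B=1, C=1, D=1
  A=1, B=0, C=1, D=1

3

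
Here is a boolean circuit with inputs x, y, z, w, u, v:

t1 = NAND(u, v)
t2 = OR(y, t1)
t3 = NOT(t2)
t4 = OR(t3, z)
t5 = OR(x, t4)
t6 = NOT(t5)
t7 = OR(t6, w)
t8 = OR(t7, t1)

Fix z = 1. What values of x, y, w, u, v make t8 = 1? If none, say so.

x=1, y=0, w=0, u=0, v=0

t8 = OR(t7, t1) must be 1, so at least one of t7, t1 is 1.
Check with z = 1 and x=1, y=0, w=0, u=0, v=0:
t1 = NAND(u, v) = NAND(0, 0) = 1
t2 = OR(y, t1) = OR(0, 1) = 1
t3 = NOT(t2) = NOT 1 = 0
t4 = OR(t3, z) = OR(0, 1) = 1
t5 = OR(x, t4) = OR(1, 1) = 1
t6 = NOT(t5) = NOT 1 = 0
t7 = OR(t6, w) = OR(0, 0) = 0
t8 = OR(t7, t1) = OR(0, 1) = 1
So t8 = 1.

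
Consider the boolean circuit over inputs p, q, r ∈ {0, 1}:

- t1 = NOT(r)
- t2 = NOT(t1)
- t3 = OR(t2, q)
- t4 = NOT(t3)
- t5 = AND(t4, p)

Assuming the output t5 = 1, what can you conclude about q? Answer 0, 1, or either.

t5 = AND(t4, p) must be 1, so both t4 = 1 and p = 1.
t4 = NOT(t3) must be 1, so t3 = 0.
Every assignment with t5 = 1 has q = 0; there are 1 such assignment(s).
  p=1, q=0, r=0

0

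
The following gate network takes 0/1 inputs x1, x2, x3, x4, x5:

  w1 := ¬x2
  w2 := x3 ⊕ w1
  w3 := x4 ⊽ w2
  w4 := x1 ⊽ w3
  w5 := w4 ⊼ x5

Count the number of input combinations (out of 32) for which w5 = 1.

w5 = w4 ⊼ x5 must be 1, so at least one of w4, x5 is 0.
Enumerating the 32 input combinations, 26 give w5 = 1 and 6 give w5 = 0.

26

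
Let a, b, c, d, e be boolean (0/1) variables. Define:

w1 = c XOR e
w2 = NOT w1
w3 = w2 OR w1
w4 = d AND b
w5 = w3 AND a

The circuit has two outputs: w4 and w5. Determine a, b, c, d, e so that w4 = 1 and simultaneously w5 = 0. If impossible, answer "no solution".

Check with a=0 b=1 c=0 d=1 e=0:
w1 = c XOR e = 0 XOR 0 = 0
w2 = NOT w1 = NOT 0 = 1
w3 = w2 OR w1 = 1 OR 0 = 1
w4 = d AND b = 1 AND 1 = 1
w5 = w3 AND a = 1 AND 0 = 0
So w4 = 1 and w5 = 0.

a=0 b=1 c=0 d=1 e=0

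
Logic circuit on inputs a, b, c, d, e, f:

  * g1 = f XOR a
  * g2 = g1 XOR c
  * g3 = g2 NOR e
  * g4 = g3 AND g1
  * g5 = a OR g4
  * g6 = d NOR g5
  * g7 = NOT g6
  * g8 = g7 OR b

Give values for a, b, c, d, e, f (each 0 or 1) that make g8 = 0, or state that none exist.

a=0 b=0 c=1 d=0 e=1 f=0

Check with a=0 b=0 c=1 d=0 e=1 f=0:
g1 = f XOR a = 0 XOR 0 = 0
g2 = g1 XOR c = 0 XOR 1 = 1
g3 = g2 NOR e = 1 NOR 1 = 0
g4 = g3 AND g1 = 0 AND 0 = 0
g5 = a OR g4 = 0 OR 0 = 0
g6 = d NOR g5 = 0 NOR 0 = 1
g7 = NOT g6 = NOT 1 = 0
g8 = g7 OR b = 0 OR 0 = 0
So g8 = 0 as required.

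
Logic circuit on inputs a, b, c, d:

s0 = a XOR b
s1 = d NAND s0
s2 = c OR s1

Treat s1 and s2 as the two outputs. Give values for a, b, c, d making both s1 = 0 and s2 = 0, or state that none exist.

Check with a=1 b=0 c=0 d=1:
s0 = a XOR b = 1 XOR 0 = 1
s1 = d NAND s0 = 1 NAND 1 = 0
s2 = c OR s1 = 0 OR 0 = 0
So s1 = 0 and s2 = 0.

a=1 b=0 c=0 d=1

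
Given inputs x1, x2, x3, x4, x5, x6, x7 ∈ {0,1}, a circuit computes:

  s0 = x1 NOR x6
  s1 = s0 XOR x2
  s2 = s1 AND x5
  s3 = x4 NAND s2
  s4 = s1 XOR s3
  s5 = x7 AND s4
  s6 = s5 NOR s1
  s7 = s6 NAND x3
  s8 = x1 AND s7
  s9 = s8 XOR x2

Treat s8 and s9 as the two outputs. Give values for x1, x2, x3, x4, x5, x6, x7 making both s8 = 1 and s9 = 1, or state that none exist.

Check with x1=1, x2=0, x3=0, x4=1, x5=0, x6=0, x7=0:
s0 = x1 NOR x6 = 1 NOR 0 = 0
s1 = s0 XOR x2 = 0 XOR 0 = 0
s2 = s1 AND x5 = 0 AND 0 = 0
s3 = x4 NAND s2 = 1 NAND 0 = 1
s4 = s1 XOR s3 = 0 XOR 1 = 1
s5 = x7 AND s4 = 0 AND 1 = 0
s6 = s5 NOR s1 = 0 NOR 0 = 1
s7 = s6 NAND x3 = 1 NAND 0 = 1
s8 = x1 AND s7 = 1 AND 1 = 1
s9 = s8 XOR x2 = 1 XOR 0 = 1
So s8 = 1 and s9 = 1.

x1=1, x2=0, x3=0, x4=1, x5=0, x6=0, x7=0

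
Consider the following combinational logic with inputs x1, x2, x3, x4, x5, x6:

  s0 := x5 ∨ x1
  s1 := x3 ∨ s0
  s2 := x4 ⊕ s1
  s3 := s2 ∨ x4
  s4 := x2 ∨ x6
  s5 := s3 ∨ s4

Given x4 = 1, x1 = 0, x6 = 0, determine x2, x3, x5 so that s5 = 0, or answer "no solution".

With x4 = 1, x1 = 0, x6 = 0 fixed, none of the 8 settings of x2, x3, x5 give s5 = 0.
For example, with x2=1, x3=0, x5=0:
s0 = x5 ∨ x1 = 0 ∨ 0 = 0
s1 = x3 ∨ s0 = 0 ∨ 0 = 0
s2 = x4 ⊕ s1 = 1 ⊕ 0 = 1
s3 = s2 ∨ x4 = 1 ∨ 1 = 1
s4 = x2 ∨ x6 = 1 ∨ 0 = 1
s5 = s3 ∨ s4 = 1 ∨ 1 = 1
giving s5 = 1 ≠ 0.

no solution exists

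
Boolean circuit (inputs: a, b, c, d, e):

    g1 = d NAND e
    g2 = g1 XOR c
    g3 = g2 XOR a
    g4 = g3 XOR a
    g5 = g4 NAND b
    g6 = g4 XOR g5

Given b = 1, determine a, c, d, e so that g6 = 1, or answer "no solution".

g6 = g4 XOR g5 must be 1, so g4 and g5 differ.
Check with b = 1 and a=0, c=0, d=1, e=1:
g1 = d NAND e = 1 NAND 1 = 0
g2 = g1 XOR c = 0 XOR 0 = 0
g3 = g2 XOR a = 0 XOR 0 = 0
g4 = g3 XOR a = 0 XOR 0 = 0
g5 = g4 NAND b = 0 NAND 1 = 1
g6 = g4 XOR g5 = 0 XOR 1 = 1
So g6 = 1.

a=0, c=0, d=1, e=1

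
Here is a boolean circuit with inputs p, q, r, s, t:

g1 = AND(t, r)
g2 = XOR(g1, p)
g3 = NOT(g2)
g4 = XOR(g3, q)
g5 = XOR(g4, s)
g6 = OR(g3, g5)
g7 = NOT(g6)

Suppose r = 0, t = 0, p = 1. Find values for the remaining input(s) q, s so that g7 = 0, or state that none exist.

q=1 s=0

g7 = NOT(g6) must be 0, so g6 = 1.
g6 = OR(g3, g5) must be 1, so at least one of g3, g5 is 1.
Check with r = 0, t = 0, p = 1 and q=1, s=0:
g1 = AND(t, r) = AND(0, 0) = 0
g2 = XOR(g1, p) = XOR(0, 1) = 1
g3 = NOT(g2) = NOT 1 = 0
g4 = XOR(g3, q) = XOR(0, 1) = 1
g5 = XOR(g4, s) = XOR(1, 0) = 1
g6 = OR(g3, g5) = OR(0, 1) = 1
g7 = NOT(g6) = NOT 1 = 0
So g7 = 0.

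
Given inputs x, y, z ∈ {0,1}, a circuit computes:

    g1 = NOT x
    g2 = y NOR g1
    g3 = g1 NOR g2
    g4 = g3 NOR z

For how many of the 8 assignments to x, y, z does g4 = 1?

3

g4 = g3 NOR z must be 1, so both g3 = 0 and z = 0.
g3 = g1 NOR g2 must be 0, so at least one of g1, g2 is 1.
Satisfying assignments:
  x=0, y=0, z=0
  x=0, y=1, z=0
  x=1, y=0, z=0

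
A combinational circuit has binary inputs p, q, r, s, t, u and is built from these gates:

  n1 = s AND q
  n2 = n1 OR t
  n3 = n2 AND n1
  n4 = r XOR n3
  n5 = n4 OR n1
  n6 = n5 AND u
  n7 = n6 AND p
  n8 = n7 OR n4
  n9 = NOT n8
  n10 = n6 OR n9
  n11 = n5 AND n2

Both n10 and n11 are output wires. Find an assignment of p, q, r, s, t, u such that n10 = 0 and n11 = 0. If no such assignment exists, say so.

Check with p=0, q=1, r=1, s=0, t=0, u=0:
n1 = s AND q = 0 AND 1 = 0
n2 = n1 OR t = 0 OR 0 = 0
n3 = n2 AND n1 = 0 AND 0 = 0
n4 = r XOR n3 = 1 XOR 0 = 1
n5 = n4 OR n1 = 1 OR 0 = 1
n6 = n5 AND u = 1 AND 0 = 0
n7 = n6 AND p = 0 AND 0 = 0
n8 = n7 OR n4 = 0 OR 1 = 1
n9 = NOT n8 = NOT 1 = 0
n10 = n6 OR n9 = 0 OR 0 = 0
n11 = n5 AND n2 = 1 AND 0 = 0
So n10 = 0 and n11 = 0.

p=0, q=1, r=1, s=0, t=0, u=0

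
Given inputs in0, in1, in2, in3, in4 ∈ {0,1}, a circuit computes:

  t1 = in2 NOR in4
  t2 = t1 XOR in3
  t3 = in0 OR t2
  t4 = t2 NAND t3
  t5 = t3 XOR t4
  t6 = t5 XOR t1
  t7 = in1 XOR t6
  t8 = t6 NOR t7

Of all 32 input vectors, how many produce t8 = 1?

6

t8 = t6 NOR t7 must be 1, so both t6 = 0 and t7 = 0.
Satisfying assignments:
  in0=0, in1=0, in2=0, in3=0, in4=0
  in0=0, in1=0, in2=0, in3=1, in4=0
  in0=1, in1=0, in2=0, in3=0, in4=0
  in0=1, in1=0, in2=0, in3=0, in4=1
  in0=1, in1=0, in2=1, in3=0, in4=0
  in0=1, in1=0, in2=1, in3=0, in4=1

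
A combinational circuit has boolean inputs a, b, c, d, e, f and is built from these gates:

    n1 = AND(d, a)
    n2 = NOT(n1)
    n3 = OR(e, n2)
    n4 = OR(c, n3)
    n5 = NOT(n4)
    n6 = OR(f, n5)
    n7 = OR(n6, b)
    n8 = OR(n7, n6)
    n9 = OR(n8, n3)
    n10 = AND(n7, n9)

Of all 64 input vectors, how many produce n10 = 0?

15

n10 = AND(n7, n9) must be 0, so at least one of n7, n9 is 0.
Enumerating the 64 input combinations, 15 give n10 = 0 and 49 give n10 = 1.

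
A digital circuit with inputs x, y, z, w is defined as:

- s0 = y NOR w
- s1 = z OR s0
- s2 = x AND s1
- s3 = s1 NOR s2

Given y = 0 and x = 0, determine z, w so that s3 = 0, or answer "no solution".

s3 = s1 NOR s2 must be 0, so at least one of s1, s2 is 1.
Check with y = 0 and x = 0 and z=0, w=0:
s0 = y NOR w = 0 NOR 0 = 1
s1 = z OR s0 = 0 OR 1 = 1
s2 = x AND s1 = 0 AND 1 = 0
s3 = s1 NOR s2 = 1 NOR 0 = 0
So s3 = 0.

z=0, w=0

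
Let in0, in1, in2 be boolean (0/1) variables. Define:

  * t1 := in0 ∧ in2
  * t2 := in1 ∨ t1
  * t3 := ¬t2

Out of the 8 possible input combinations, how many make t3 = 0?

t3 = ¬t2 must be 0, so t2 = 1.
Satisfying assignments:
  in0=0, in1=1, in2=0
  in0=0, in1=1, in2=1
  in0=1, in1=0, in2=1
  in0=1, in1=1, in2=0
  in0=1, in1=1, in2=1

5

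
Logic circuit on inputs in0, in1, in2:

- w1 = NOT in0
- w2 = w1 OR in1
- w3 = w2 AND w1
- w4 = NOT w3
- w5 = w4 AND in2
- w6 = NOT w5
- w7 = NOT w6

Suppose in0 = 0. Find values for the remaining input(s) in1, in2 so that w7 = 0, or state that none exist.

in1=0, in2=1

Check with in0 = 0 and in1=0, in2=1:
w1 = NOT in0 = NOT 0 = 1
w2 = w1 OR in1 = 1 OR 0 = 1
w3 = w2 AND w1 = 1 AND 1 = 1
w4 = NOT w3 = NOT 1 = 0
w5 = w4 AND in2 = 0 AND 1 = 0
w6 = NOT w5 = NOT 0 = 1
w7 = NOT w6 = NOT 1 = 0
So w7 = 0.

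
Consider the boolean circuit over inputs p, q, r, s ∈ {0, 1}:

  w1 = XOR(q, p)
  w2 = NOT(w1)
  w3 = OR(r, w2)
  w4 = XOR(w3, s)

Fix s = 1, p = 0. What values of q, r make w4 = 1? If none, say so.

q=1, r=0

w4 = XOR(w3, s) must be 1, so w3 and s differ.
Check with s = 1, p = 0 and q=1, r=0:
w1 = XOR(q, p) = XOR(1, 0) = 1
w2 = NOT(w1) = NOT 1 = 0
w3 = OR(r, w2) = OR(0, 0) = 0
w4 = XOR(w3, s) = XOR(0, 1) = 1
So w4 = 1.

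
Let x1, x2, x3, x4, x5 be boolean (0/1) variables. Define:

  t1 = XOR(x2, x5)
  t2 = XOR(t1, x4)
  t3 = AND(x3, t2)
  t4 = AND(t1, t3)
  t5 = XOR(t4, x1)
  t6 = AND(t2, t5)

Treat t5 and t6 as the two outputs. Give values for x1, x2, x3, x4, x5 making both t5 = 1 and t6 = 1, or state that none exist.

x1=1, x2=0, x3=0, x4=0, x5=1

Check with x1=1, x2=0, x3=0, x4=0, x5=1:
t1 = XOR(x2, x5) = XOR(0, 1) = 1
t2 = XOR(t1, x4) = XOR(1, 0) = 1
t3 = AND(x3, t2) = AND(0, 1) = 0
t4 = AND(t1, t3) = AND(1, 0) = 0
t5 = XOR(t4, x1) = XOR(0, 1) = 1
t6 = AND(t2, t5) = AND(1, 1) = 1
So t5 = 1 and t6 = 1.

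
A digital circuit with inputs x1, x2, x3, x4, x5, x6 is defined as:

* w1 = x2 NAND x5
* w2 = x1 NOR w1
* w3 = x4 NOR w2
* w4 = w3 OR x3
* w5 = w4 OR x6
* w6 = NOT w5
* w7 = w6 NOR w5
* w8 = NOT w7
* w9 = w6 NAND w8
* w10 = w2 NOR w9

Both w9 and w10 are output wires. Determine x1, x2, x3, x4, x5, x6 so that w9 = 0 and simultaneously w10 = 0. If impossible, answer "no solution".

Check with x1=0, x2=1, x3=0, x4=1, x5=1, x6=0:
w1 = x2 NAND x5 = 1 NAND 1 = 0
w2 = x1 NOR w1 = 0 NOR 0 = 1
w3 = x4 NOR w2 = 1 NOR 1 = 0
w4 = w3 OR x3 = 0 OR 0 = 0
w5 = w4 OR x6 = 0 OR 0 = 0
w6 = NOT w5 = NOT 0 = 1
w7 = w6 NOR w5 = 1 NOR 0 = 0
w8 = NOT w7 = NOT 0 = 1
w9 = w6 NAND w8 = 1 NAND 1 = 0
w10 = w2 NOR w9 = 1 NOR 0 = 0
So w9 = 0 and w10 = 0.

x1=0, x2=1, x3=0, x4=1, x5=1, x6=0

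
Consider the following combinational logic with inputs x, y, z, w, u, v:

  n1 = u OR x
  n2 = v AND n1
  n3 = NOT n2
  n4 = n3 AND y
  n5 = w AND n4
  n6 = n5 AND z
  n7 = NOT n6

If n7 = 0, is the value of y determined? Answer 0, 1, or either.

n7 = NOT n6 must be 0, so n6 = 1.
n6 = n5 AND z must be 1, so both n5 = 1 and z = 1.
Every assignment with n7 = 0 has y = 1; there are 5 such assignment(s).

1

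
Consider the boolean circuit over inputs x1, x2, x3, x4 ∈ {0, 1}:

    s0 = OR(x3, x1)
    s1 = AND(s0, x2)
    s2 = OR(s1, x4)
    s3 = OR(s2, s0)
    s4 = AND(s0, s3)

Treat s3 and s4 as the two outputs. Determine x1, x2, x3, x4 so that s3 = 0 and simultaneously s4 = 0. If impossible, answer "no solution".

Check with x1=0, x2=0, x3=0, x4=0:
s0 = OR(x3, x1) = OR(0, 0) = 0
s1 = AND(s0, x2) = AND(0, 0) = 0
s2 = OR(s1, x4) = OR(0, 0) = 0
s3 = OR(s2, s0) = OR(0, 0) = 0
s4 = AND(s0, s3) = AND(0, 0) = 0
So s3 = 0 and s4 = 0.

x1=0, x2=0, x3=0, x4=0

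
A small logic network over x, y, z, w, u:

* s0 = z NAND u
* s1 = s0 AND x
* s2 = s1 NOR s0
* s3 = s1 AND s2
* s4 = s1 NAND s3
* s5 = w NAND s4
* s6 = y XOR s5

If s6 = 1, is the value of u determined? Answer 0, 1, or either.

either

Both values of u occur among assignments with s6 = 1:
  u=0: x=0, y=0, z=0, w=0, u=0
  u=1: x=0, y=0, z=0, w=0, u=1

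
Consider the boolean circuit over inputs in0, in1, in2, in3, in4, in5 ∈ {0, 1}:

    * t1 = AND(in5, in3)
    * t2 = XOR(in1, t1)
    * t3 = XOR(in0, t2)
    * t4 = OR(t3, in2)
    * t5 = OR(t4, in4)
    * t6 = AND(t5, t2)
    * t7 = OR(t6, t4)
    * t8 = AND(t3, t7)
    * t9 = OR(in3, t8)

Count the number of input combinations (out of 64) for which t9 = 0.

t9 = OR(in3, t8) must be 0, so both in3 = 0 and t8 = 0.
t8 = AND(t3, t7) must be 0, so at least one of t3, t7 is 0.
Enumerating the 64 input combinations, 16 give t9 = 0 and 48 give t9 = 1.

16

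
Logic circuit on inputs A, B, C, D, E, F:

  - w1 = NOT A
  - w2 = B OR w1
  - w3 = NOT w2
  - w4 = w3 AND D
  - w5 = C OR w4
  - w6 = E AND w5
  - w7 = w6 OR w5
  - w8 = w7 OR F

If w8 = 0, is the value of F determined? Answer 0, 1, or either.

w8 = w7 OR F must be 0, so both w7 = 0 and F = 0.
Every assignment with w8 = 0 has F = 0; there are 14 such assignment(s).

0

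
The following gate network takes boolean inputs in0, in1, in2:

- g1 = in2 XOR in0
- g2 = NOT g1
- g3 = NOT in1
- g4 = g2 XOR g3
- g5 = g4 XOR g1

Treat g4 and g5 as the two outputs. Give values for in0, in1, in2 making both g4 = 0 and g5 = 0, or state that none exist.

Check with in0=0, in1=0, in2=0:
g1 = in2 XOR in0 = 0 XOR 0 = 0
g2 = NOT g1 = NOT 0 = 1
g3 = NOT in1 = NOT 0 = 1
g4 = g2 XOR g3 = 1 XOR 1 = 0
g5 = g4 XOR g1 = 0 XOR 0 = 0
So g4 = 0 and g5 = 0.

in0=0, in1=0, in2=0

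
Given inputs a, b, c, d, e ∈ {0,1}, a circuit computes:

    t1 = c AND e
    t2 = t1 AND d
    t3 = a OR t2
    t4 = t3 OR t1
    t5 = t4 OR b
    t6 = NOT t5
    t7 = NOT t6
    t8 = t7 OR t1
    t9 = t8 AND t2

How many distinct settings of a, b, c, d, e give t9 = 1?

4

t9 = t8 AND t2 must be 1, so both t8 = 1 and t2 = 1.
t8 = t7 OR t1 must be 1, so at least one of t7, t1 is 1.
Satisfying assignments:
  a=0, b=0, c=1, d=1, e=1
  a=0, b=1, c=1, d=1, e=1
  a=1, b=0, c=1, d=1, e=1
  a=1, b=1, c=1, d=1, e=1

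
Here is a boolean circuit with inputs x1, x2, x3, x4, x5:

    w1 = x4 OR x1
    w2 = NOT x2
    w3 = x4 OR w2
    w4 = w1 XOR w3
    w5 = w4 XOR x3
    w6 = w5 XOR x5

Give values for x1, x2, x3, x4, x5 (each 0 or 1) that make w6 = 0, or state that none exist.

w6 = w5 XOR x5 must be 0, so w5 and x5 are equal.
Check with x1=1, x2=0, x3=0, x4=0, x5=0:
w1 = x4 OR x1 = 0 OR 1 = 1
w2 = NOT x2 = NOT 0 = 1
w3 = x4 OR w2 = 0 OR 1 = 1
w4 = w1 XOR w3 = 1 XOR 1 = 0
w5 = w4 XOR x3 = 0 XOR 0 = 0
w6 = w5 XOR x5 = 0 XOR 0 = 0
So w6 = 0 as required.

x1=1, x2=0, x3=0, x4=0, x5=0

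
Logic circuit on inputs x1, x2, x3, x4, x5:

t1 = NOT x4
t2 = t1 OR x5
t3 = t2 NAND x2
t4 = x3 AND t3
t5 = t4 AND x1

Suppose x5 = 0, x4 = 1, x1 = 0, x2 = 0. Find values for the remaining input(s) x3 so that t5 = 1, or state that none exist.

With x5 = 0, x4 = 1, x1 = 0, x2 = 0 fixed, none of the 2 settings of x3 give t5 = 1.
For example, with x3=1:
t1 = NOT x4 = NOT 1 = 0
t2 = t1 OR x5 = 0 OR 0 = 0
t3 = t2 NAND x2 = 0 NAND 0 = 1
t4 = x3 AND t3 = 1 AND 1 = 1
t5 = t4 AND x1 = 1 AND 0 = 0
giving t5 = 0 ≠ 1.

no solution exists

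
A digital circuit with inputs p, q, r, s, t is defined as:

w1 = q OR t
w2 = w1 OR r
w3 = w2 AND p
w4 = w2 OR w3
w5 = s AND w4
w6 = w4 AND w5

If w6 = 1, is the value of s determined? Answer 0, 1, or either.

w6 = w4 AND w5 must be 1, so both w4 = 1 and w5 = 1.
w4 = w2 OR w3 must be 1, so at least one of w2, w3 is 1.
w5 = s AND w4 must be 1, so both s = 1 and w4 = 1.
Every assignment with w6 = 1 has s = 1; there are 14 such assignment(s).

1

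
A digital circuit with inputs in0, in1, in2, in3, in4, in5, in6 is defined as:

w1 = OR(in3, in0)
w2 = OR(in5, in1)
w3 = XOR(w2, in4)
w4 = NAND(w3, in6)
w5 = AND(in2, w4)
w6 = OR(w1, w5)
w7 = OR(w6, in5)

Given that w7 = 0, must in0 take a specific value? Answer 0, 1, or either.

0

w7 = OR(w6, in5) must be 0, so both w6 = 0 and in5 = 0.
w6 = OR(w1, w5) must be 0, so both w1 = 0 and w5 = 0.
Every assignment with w7 = 0 has in0 = 0; there are 10 such assignment(s).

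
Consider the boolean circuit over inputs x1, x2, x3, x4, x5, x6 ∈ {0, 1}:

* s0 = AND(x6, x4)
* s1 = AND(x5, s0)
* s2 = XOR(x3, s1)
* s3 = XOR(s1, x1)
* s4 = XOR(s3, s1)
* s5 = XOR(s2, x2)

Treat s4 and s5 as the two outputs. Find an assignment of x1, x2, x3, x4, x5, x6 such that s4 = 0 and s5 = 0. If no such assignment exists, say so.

x1=0, x2=1, x3=1, x4=1, x5=0, x6=0

Check with x1=0, x2=1, x3=1, x4=1, x5=0, x6=0:
s0 = AND(x6, x4) = AND(0, 1) = 0
s1 = AND(x5, s0) = AND(0, 0) = 0
s2 = XOR(x3, s1) = XOR(1, 0) = 1
s3 = XOR(s1, x1) = XOR(0, 0) = 0
s4 = XOR(s3, s1) = XOR(0, 0) = 0
s5 = XOR(s2, x2) = XOR(1, 1) = 0
So s4 = 0 and s5 = 0.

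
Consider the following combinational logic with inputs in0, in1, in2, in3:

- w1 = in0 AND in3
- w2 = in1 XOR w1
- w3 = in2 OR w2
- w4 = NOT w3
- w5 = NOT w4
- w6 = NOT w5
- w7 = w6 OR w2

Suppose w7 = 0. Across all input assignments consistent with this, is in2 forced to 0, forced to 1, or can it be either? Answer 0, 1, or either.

w7 = w6 OR w2 must be 0, so both w6 = 0 and w2 = 0.
w6 = NOT w5 must be 0, so w5 = 1.
Every assignment with w7 = 0 has in2 = 1; there are 4 such assignment(s).
  in0=0, in1=0, in2=1, in3=0
  in0=0, in1=0, in2=1, in3=1
  in0=1, in1=0, in2=1, in3=0
  in0=1, in1=1, in2=1, in3=1

1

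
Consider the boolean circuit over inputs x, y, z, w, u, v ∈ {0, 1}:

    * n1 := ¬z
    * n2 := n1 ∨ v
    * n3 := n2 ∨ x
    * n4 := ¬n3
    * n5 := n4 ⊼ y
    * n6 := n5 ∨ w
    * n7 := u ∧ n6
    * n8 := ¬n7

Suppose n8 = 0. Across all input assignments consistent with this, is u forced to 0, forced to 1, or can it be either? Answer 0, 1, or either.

n8 = ¬n7 must be 0, so n7 = 1.
Every assignment with n8 = 0 has u = 1; there are 31 such assignment(s).

1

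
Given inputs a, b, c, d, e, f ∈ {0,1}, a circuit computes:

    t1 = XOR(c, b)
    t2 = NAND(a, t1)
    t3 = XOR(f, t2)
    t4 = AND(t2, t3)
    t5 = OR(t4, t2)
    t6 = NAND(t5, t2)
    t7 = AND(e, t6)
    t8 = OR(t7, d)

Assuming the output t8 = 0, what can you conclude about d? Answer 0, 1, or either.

0

t8 = OR(t7, d) must be 0, so both t7 = 0 and d = 0.
t7 = AND(e, t6) must be 0, so at least one of e, t6 is 0.
Every assignment with t8 = 0 has d = 0; there are 28 such assignment(s).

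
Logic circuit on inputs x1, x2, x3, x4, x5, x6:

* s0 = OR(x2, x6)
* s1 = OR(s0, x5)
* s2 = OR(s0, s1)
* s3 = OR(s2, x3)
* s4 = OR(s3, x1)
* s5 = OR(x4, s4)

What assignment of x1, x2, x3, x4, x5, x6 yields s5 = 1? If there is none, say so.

x1=0, x2=0, x3=1, x4=0, x5=0, x6=0

s5 = OR(x4, s4) must be 1, so at least one of x4, s4 is 1.
Check with x1=0, x2=0, x3=1, x4=0, x5=0, x6=0:
s0 = OR(x2, x6) = OR(0, 0) = 0
s1 = OR(s0, x5) = OR(0, 0) = 0
s2 = OR(s0, s1) = OR(0, 0) = 0
s3 = OR(s2, x3) = OR(0, 1) = 1
s4 = OR(s3, x1) = OR(1, 0) = 1
s5 = OR(x4, s4) = OR(0, 1) = 1
So s5 = 1 as required.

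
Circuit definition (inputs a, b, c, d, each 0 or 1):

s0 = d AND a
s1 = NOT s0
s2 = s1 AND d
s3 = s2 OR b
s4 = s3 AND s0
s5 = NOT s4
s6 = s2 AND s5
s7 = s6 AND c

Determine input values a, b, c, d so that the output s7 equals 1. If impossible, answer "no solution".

a=0, b=1, c=1, d=1

s7 = s6 AND c must be 1, so both s6 = 1 and c = 1.
Check with a=0, b=1, c=1, d=1:
s0 = d AND a = 1 AND 0 = 0
s1 = NOT s0 = NOT 0 = 1
s2 = s1 AND d = 1 AND 1 = 1
s3 = s2 OR b = 1 OR 1 = 1
s4 = s3 AND s0 = 1 AND 0 = 0
s5 = NOT s4 = NOT 0 = 1
s6 = s2 AND s5 = 1 AND 1 = 1
s7 = s6 AND c = 1 AND 1 = 1
So s7 = 1 as required.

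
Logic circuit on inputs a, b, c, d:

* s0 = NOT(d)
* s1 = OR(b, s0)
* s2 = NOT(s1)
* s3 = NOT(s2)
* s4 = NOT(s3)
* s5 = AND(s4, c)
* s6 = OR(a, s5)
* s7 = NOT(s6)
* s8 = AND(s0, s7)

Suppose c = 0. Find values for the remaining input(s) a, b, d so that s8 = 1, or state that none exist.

s8 = AND(s0, s7) must be 1, so both s0 = 1 and s7 = 1.
s0 = NOT(d) must be 1, so d = 0.
Check with c = 0 and a=0, b=1, d=0:
s0 = NOT(d) = NOT 0 = 1
s1 = OR(b, s0) = OR(1, 1) = 1
s2 = NOT(s1) = NOT 1 = 0
s3 = NOT(s2) = NOT 0 = 1
s4 = NOT(s3) = NOT 1 = 0
s5 = AND(s4, c) = AND(0, 0) = 0
s6 = OR(a, s5) = OR(0, 0) = 0
s7 = NOT(s6) = NOT 0 = 1
s8 = AND(s0, s7) = AND(1, 1) = 1
So s8 = 1.

a=0 b=1 d=0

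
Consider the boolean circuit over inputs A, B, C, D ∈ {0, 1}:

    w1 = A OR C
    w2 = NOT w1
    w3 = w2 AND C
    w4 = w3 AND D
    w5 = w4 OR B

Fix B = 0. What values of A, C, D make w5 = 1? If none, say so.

With B = 0 fixed, none of the 8 settings of A, C, D give w5 = 1.
For example, with A=0, C=0, D=0:
w1 = A OR C = 0 OR 0 = 0
w2 = NOT w1 = NOT 0 = 1
w3 = w2 AND C = 1 AND 0 = 0
w4 = w3 AND D = 0 AND 0 = 0
w5 = w4 OR B = 0 OR 0 = 0
giving w5 = 0 ≠ 1.

no solution exists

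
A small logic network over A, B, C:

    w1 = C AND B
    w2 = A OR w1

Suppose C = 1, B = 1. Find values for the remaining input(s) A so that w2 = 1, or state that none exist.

Check with C = 1, B = 1 and A=0:
w1 = C AND B = 1 AND 1 = 1
w2 = A OR w1 = 0 OR 1 = 1
So w2 = 1.

A=0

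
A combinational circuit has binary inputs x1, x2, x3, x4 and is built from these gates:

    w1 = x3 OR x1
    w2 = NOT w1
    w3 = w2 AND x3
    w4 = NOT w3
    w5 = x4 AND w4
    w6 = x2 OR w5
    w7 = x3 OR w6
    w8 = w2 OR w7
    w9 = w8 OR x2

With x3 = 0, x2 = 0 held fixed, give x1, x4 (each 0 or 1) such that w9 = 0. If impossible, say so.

x1=1, x4=0

w9 = w8 OR x2 must be 0, so both w8 = 0 and x2 = 0.
Check with x3 = 0, x2 = 0 and x1=1, x4=0:
w1 = x3 OR x1 = 0 OR 1 = 1
w2 = NOT w1 = NOT 1 = 0
w3 = w2 AND x3 = 0 AND 0 = 0
w4 = NOT w3 = NOT 0 = 1
w5 = x4 AND w4 = 0 AND 1 = 0
w6 = x2 OR w5 = 0 OR 0 = 0
w7 = x3 OR w6 = 0 OR 0 = 0
w8 = w2 OR w7 = 0 OR 0 = 0
w9 = w8 OR x2 = 0 OR 0 = 0
So w9 = 0.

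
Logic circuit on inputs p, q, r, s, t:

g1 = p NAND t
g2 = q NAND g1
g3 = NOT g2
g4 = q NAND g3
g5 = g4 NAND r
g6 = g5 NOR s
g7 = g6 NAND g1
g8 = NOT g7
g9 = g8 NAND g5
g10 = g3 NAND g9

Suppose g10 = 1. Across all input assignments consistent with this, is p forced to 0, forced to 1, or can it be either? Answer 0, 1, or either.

Both values of p occur among assignments with g10 = 1:
  p=0: p=0, q=0, r=0, s=0, t=0
  p=1: p=1, q=0, r=0, s=0, t=0

either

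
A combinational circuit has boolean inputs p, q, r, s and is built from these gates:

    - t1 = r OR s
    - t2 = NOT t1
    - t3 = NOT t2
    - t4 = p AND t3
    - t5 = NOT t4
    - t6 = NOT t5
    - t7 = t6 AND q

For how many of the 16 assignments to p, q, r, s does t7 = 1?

t7 = t6 AND q must be 1, so both t6 = 1 and q = 1.
t6 = NOT t5 must be 1, so t5 = 0.
Enumerating the 16 input combinations, 3 give t7 = 1 and 13 give t7 = 0.

3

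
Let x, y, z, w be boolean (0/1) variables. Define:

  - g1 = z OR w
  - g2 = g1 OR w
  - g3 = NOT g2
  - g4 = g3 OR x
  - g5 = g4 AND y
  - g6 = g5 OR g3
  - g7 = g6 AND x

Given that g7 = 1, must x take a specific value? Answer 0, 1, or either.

1

g7 = g6 AND x must be 1, so both g6 = 1 and x = 1.
g6 = g5 OR g3 must be 1, so at least one of g5, g3 is 1.
Every assignment with g7 = 1 has x = 1; there are 5 such assignment(s).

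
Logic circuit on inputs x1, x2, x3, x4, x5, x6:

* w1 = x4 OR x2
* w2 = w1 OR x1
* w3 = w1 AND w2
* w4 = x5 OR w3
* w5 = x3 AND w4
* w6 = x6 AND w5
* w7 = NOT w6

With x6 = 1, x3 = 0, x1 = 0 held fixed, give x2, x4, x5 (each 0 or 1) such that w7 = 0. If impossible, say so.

With x6 = 1, x3 = 0, x1 = 0 fixed, none of the 8 settings of x2, x4, x5 give w7 = 0.
For example, with x2=0, x4=0, x5=1:
w1 = x4 OR x2 = 0 OR 0 = 0
w2 = w1 OR x1 = 0 OR 0 = 0
w3 = w1 AND w2 = 0 AND 0 = 0
w4 = x5 OR w3 = 1 OR 0 = 1
w5 = x3 AND w4 = 0 AND 1 = 0
w6 = x6 AND w5 = 1 AND 0 = 0
w7 = NOT w6 = NOT 0 = 1
giving w7 = 1 ≠ 0.

no solution exists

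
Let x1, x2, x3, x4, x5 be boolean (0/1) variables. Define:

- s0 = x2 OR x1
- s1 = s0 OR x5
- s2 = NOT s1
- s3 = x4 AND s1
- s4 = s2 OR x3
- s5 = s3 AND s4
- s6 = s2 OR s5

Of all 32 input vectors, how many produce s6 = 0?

21

s6 = s2 OR s5 must be 0, so both s2 = 0 and s5 = 0.
Enumerating the 32 input combinations, 21 give s6 = 0 and 11 give s6 = 1.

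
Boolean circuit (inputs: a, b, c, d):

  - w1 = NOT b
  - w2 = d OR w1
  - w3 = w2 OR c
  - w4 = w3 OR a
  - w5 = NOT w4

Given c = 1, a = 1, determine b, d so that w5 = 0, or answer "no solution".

w5 = NOT w4 must be 0, so w4 = 1.
Check with c = 1, a = 1 and b=1, d=1:
w1 = NOT b = NOT 1 = 0
w2 = d OR w1 = 1 OR 0 = 1
w3 = w2 OR c = 1 OR 1 = 1
w4 = w3 OR a = 1 OR 1 = 1
w5 = NOT w4 = NOT 1 = 0
So w5 = 0.

b=1 d=1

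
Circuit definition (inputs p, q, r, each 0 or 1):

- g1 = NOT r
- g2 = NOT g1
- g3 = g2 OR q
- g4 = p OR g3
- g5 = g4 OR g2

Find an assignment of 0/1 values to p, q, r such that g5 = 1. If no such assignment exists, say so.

p=1, q=1, r=0

g5 = g4 OR g2 must be 1, so at least one of g4, g2 is 1.
Check with p=1, q=1, r=0:
g1 = NOT r = NOT 0 = 1
g2 = NOT g1 = NOT 1 = 0
g3 = g2 OR q = 0 OR 1 = 1
g4 = p OR g3 = 1 OR 1 = 1
g5 = g4 OR g2 = 1 OR 0 = 1
So g5 = 1 as required.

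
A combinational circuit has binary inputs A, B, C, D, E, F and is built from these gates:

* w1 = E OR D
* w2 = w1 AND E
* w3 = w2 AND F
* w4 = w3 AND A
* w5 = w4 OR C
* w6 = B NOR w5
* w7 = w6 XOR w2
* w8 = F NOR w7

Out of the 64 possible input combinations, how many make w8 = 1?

w8 = F NOR w7 must be 1, so both F = 0 and w7 = 0.
w7 = w6 XOR w2 must be 0, so w6 and w2 are equal.
Enumerating the 64 input combinations, 16 give w8 = 1 and 48 give w8 = 0.

16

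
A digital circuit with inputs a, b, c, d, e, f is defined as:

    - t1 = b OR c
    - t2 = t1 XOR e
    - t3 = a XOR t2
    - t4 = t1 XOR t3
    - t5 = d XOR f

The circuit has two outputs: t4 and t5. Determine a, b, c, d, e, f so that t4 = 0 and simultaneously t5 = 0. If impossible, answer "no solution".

a=1 b=0 c=1 d=0 e=1 f=0

Check with a=1 b=0 c=1 d=0 e=1 f=0:
t1 = b OR c = 0 OR 1 = 1
t2 = t1 XOR e = 1 XOR 1 = 0
t3 = a XOR t2 = 1 XOR 0 = 1
t4 = t1 XOR t3 = 1 XOR 1 = 0
t5 = d XOR f = 0 XOR 0 = 0
So t4 = 0 and t5 = 0.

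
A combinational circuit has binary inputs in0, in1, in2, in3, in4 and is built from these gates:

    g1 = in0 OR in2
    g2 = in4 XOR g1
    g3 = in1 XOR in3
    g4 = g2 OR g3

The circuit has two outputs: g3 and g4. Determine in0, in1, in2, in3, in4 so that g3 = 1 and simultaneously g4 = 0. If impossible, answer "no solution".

no solution exists

Across all 32 input combinations, none give both g3 = 1 and g4 = 0.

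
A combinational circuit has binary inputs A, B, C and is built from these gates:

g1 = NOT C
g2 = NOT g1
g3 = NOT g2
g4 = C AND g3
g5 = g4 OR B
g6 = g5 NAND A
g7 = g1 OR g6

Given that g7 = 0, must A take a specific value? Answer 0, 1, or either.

g7 = g1 OR g6 must be 0, so both g1 = 0 and g6 = 0.
g1 = NOT C must be 0, so C = 1.
Every assignment with g7 = 0 has A = 1; there are 1 such assignment(s).
  A=1, B=1, C=1

1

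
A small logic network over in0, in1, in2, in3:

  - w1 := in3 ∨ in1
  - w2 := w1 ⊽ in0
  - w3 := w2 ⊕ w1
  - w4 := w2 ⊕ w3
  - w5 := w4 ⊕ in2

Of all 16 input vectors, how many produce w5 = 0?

8

w5 = w4 ⊕ in2 must be 0, so w4 and in2 are equal.
Enumerating the 16 input combinations, 8 give w5 = 0 and 8 give w5 = 1.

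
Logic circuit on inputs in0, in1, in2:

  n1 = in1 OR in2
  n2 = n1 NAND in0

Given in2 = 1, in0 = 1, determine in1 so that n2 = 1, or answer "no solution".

no solution exists

With in2 = 1, in0 = 1 fixed, none of the 2 settings of in1 give n2 = 1.
For example, with in1=1:
n1 = in1 OR in2 = 1 OR 1 = 1
n2 = n1 NAND in0 = 1 NAND 1 = 0
giving n2 = 0 ≠ 1.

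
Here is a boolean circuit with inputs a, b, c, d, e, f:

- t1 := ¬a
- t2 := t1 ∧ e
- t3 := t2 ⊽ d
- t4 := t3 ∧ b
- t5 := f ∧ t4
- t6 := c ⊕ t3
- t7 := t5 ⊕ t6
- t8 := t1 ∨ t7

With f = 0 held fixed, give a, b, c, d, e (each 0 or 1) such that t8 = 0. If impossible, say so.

a=1, b=0, c=1, d=0, e=0

t8 = t1 ∨ t7 must be 0, so both t1 = 0 and t7 = 0.
t1 = ¬a must be 0, so a = 1.
Check with f = 0 and a=1, b=0, c=1, d=0, e=0:
t1 = ¬a = ¬1 = 0
t2 = t1 ∧ e = 0 ∧ 0 = 0
t3 = t2 ⊽ d = 0 ⊽ 0 = 1
t4 = t3 ∧ b = 1 ∧ 0 = 0
t5 = f ∧ t4 = 0 ∧ 0 = 0
t6 = c ⊕ t3 = 1 ⊕ 1 = 0
t7 = t5 ⊕ t6 = 0 ⊕ 0 = 0
t8 = t1 ∨ t7 = 0 ∨ 0 = 0
So t8 = 0.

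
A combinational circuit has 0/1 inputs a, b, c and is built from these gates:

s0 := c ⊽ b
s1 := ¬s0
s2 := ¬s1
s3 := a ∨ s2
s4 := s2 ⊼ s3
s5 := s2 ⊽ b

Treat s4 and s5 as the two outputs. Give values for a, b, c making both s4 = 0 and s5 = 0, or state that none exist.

a=0, b=0, c=0

Check with a=0, b=0, c=0:
s0 = c ⊽ b = 0 ⊽ 0 = 1
s1 = ¬s0 = ¬1 = 0
s2 = ¬s1 = ¬0 = 1
s3 = a ∨ s2 = 0 ∨ 1 = 1
s4 = s2 ⊼ s3 = 1 ⊼ 1 = 0
s5 = s2 ⊽ b = 1 ⊽ 0 = 0
So s4 = 0 and s5 = 0.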